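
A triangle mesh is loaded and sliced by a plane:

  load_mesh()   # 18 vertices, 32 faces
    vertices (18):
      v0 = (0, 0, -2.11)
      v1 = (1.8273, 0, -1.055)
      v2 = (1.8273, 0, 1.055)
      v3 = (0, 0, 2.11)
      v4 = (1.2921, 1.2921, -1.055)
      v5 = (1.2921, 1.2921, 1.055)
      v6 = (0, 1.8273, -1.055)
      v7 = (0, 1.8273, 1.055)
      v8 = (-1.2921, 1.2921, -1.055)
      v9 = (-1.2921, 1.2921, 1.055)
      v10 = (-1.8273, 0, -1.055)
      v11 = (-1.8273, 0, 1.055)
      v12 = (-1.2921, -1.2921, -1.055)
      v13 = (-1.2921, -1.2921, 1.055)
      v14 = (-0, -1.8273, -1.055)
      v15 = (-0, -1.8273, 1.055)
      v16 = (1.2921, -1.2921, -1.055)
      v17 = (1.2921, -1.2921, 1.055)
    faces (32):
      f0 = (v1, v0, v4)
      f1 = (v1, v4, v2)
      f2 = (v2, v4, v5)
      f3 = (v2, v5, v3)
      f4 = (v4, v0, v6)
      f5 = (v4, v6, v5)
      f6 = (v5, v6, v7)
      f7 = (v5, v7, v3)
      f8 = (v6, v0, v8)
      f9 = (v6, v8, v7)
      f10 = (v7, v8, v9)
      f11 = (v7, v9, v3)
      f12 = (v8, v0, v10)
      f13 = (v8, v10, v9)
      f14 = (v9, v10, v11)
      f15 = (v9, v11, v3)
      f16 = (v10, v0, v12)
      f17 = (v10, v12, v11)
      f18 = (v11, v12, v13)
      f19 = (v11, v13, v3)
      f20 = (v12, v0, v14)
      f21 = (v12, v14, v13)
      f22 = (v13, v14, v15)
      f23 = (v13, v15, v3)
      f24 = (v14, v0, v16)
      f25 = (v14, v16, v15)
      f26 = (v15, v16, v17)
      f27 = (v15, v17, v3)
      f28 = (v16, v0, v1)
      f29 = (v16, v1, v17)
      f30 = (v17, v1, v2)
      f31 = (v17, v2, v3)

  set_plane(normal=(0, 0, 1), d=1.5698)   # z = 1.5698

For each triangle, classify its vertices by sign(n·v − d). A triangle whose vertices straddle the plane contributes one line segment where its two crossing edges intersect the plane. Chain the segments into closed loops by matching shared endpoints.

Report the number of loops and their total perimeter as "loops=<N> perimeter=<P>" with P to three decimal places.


Straddling triangles (8 of 32):
  (v2,v5,v3) [--+] → (0.661604, 0.661604, 1.5698)–(0.935647, 0, 1.5698)  len=0.7161
  (v5,v7,v3) [--+] → (0, 0.935647, 1.5698)–(0.661604, 0.661604, 1.5698)  len=0.7161
  (v7,v9,v3) [--+] → (-0.661604, 0.661604, 1.5698)–(0, 0.935647, 1.5698)  len=0.7161
  (v9,v11,v3) [--+] → (-0.935647, 0, 1.5698)–(-0.661604, 0.661604, 1.5698)  len=0.7161
  (v11,v13,v3) [--+] → (-0.661604, -0.661604, 1.5698)–(-0.935647, 0, 1.5698)  len=0.7161
  (v13,v15,v3) [--+] → (0, -0.935647, 1.5698)–(-0.661604, -0.661604, 1.5698)  len=0.7161
  (v15,v17,v3) [--+] → (0.661604, -0.661604, 1.5698)–(0, -0.935647, 1.5698)  len=0.7161
  (v17,v2,v3) [--+] → (0.935647, 0, 1.5698)–(0.661604, -0.661604, 1.5698)  len=0.7161

Chained into 1 loop(s):
  loop 1: 8 segments, perimeter = 5.7289
Total perimeter = 5.729

loops=1 perimeter=5.729


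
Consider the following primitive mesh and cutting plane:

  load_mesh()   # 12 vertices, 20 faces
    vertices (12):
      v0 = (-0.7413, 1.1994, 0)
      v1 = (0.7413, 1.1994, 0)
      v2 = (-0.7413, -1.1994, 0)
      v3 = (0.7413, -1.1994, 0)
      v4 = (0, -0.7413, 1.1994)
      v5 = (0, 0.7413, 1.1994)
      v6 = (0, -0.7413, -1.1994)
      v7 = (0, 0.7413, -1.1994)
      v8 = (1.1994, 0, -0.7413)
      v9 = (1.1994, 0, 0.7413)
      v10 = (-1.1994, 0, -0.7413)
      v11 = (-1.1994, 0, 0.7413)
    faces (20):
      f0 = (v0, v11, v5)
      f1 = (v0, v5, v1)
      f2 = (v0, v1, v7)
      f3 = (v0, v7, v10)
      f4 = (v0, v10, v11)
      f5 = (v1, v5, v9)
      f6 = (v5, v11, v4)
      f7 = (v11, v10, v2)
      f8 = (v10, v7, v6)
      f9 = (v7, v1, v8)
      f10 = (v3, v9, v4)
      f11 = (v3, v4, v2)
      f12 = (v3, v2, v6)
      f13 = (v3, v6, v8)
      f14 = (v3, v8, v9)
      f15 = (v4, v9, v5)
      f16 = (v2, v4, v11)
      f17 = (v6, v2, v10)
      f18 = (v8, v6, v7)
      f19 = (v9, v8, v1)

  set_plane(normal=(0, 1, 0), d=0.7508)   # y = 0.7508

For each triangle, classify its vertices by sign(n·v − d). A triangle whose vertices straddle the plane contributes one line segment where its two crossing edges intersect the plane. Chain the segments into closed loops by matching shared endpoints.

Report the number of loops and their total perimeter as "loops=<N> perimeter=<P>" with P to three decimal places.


loops=1 perimeter=6.246

Straddling triangles (8 of 20):
  (v0,v11,v5) [+--] → (-0.912639, 0.7508, 0.277261)–(-0.015373, 0.7508, 1.17453)  len=1.2689
  (v0,v5,v1) [+-+] → (-0.015373, 0.7508, 1.17453)–(0.015373, 0.7508, 1.17453)  len=0.0307
  (v0,v1,v7) [++-] → (0.015373, 0.7508, -1.17453)–(-0.015373, 0.7508, -1.17453)  len=0.0307
  (v0,v7,v10) [+--] → (-0.015373, 0.7508, -1.17453)–(-0.912639, 0.7508, -0.277261)  len=1.2689
  (v0,v10,v11) [+--] → (-0.912639, 0.7508, -0.277261)–(-0.912639, 0.7508, 0.277261)  len=0.5545
  (v1,v5,v9) [+--] → (0.015373, 0.7508, 1.17453)–(0.912639, 0.7508, 0.277261)  len=1.2689
  (v7,v1,v8) [-+-] → (0.015373, 0.7508, -1.17453)–(0.912639, 0.7508, -0.277261)  len=1.2689
  (v9,v8,v1) [--+] → (0.912639, 0.7508, -0.277261)–(0.912639, 0.7508, 0.277261)  len=0.5545

Chained into 1 loop(s):
  loop 1: 8 segments, perimeter = 6.2462
Total perimeter = 6.246


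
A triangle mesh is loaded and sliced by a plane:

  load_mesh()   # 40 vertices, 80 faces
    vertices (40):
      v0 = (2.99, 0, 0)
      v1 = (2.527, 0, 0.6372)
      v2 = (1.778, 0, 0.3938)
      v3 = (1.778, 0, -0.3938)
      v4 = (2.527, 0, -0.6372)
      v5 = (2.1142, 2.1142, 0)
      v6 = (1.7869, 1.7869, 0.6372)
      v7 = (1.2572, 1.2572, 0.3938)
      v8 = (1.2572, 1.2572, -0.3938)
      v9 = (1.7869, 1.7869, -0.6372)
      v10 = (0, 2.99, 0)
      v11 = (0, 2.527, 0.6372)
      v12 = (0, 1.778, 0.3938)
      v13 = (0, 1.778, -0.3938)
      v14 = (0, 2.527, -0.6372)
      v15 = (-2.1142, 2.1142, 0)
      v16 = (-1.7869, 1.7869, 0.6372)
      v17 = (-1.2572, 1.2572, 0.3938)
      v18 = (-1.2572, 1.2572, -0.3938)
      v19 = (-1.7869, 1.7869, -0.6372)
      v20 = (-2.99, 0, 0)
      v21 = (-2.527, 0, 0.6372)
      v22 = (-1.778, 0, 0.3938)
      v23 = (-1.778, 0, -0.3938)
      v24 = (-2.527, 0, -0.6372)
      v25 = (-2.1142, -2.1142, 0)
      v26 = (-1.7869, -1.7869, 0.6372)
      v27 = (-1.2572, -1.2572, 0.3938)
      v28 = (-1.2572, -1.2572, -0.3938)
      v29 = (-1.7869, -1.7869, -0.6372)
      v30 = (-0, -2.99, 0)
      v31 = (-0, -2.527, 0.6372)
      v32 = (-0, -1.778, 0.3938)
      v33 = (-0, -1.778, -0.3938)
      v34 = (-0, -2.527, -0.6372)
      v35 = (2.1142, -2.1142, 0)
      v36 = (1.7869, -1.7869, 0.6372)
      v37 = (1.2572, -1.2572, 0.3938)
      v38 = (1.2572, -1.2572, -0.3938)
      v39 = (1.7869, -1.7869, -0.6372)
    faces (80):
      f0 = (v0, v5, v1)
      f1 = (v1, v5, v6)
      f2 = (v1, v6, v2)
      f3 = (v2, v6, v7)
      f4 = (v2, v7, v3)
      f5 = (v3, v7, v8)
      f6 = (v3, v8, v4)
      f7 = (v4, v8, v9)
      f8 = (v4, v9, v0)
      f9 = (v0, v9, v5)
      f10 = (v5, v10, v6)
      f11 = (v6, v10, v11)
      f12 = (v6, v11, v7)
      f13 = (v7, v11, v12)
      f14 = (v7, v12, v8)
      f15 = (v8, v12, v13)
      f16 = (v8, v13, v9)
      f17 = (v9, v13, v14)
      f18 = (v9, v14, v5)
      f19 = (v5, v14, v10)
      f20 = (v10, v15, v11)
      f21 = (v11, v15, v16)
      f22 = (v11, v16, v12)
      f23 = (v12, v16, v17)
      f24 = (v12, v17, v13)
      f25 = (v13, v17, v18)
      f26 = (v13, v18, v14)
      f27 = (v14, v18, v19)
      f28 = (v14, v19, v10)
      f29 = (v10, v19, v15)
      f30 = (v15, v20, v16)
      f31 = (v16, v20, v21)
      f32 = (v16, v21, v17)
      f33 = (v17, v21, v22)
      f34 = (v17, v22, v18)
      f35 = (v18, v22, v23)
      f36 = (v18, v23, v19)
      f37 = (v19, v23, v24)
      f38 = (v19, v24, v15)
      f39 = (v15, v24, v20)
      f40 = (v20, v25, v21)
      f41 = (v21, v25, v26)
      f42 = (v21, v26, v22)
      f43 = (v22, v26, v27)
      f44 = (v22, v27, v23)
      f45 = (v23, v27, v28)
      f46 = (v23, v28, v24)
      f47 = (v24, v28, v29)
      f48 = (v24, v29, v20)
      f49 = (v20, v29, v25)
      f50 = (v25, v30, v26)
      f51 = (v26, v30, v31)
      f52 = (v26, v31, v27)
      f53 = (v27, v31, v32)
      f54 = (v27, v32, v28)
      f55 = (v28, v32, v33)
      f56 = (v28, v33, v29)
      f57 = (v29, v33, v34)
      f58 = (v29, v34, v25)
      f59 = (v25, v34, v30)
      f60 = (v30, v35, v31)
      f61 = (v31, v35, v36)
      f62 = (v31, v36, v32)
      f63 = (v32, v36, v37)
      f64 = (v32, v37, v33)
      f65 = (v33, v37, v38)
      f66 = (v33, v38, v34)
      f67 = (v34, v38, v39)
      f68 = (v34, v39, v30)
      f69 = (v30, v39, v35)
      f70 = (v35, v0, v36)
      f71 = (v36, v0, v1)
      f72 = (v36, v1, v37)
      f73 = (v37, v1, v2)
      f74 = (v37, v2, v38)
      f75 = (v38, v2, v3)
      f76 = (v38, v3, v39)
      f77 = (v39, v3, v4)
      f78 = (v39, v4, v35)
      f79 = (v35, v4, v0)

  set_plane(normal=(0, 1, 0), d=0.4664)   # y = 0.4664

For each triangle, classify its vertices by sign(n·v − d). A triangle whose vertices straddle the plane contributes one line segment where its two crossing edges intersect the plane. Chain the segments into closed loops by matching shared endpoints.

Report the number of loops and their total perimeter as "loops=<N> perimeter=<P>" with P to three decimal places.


Straddling triangles (20 of 80):
  (v0,v5,v1) [-+-] → (2.7968, 0.4664, 0)–(2.43593, 0.4664, 0.496631)  len=0.6139
  (v1,v5,v6) [-++] → (2.43593, 0.4664, 0.496631)–(2.33383, 0.4664, 0.6372)  len=0.1737
  (v1,v6,v2) [-+-] → (2.33383, 0.4664, 0.6372)–(1.78032, 0.4664, 0.45733)  len=0.5820
  (v2,v6,v7) [-++] → (1.78032, 0.4664, 0.45733)–(1.58479, 0.4664, 0.3938)  len=0.2056
  (v2,v7,v3) [-+-] → (1.58479, 0.4664, 0.3938)–(1.58479, 0.4664, -0.101614)  len=0.4954
  (v3,v7,v8) [-++] → (1.58479, 0.4664, -0.101614)–(1.58479, 0.4664, -0.3938)  len=0.2922
  (v3,v8,v4) [-+-] → (1.58479, 0.4664, -0.3938)–(2.05593, 0.4664, -0.546903)  len=0.4954
  (v4,v8,v9) [-++] → (2.05593, 0.4664, -0.546903)–(2.33383, 0.4664, -0.6372)  len=0.2922
  (v4,v9,v0) [-+-] → (2.33383, 0.4664, -0.6372)–(2.67598, 0.4664, -0.166316)  len=0.5821
  (v0,v9,v5) [-++] → (2.67598, 0.4664, -0.166316)–(2.7968, 0.4664, 0)  len=0.2056
  (v15,v20,v16) [+-+] → (-2.7968, 0.4664, 0)–(-2.67598, 0.4664, 0.166316)  len=0.2056
  (v16,v20,v21) [+--] → (-2.67598, 0.4664, 0.166316)–(-2.33383, 0.4664, 0.6372)  len=0.5821
  (v16,v21,v17) [+-+] → (-2.33383, 0.4664, 0.6372)–(-2.05593, 0.4664, 0.546903)  len=0.2922
  (v17,v21,v22) [+--] → (-2.05593, 0.4664, 0.546903)–(-1.58479, 0.4664, 0.3938)  len=0.4954
  (v17,v22,v18) [+-+] → (-1.58479, 0.4664, 0.3938)–(-1.58479, 0.4664, 0.101614)  len=0.2922
  (v18,v22,v23) [+--] → (-1.58479, 0.4664, 0.101614)–(-1.58479, 0.4664, -0.3938)  len=0.4954
  (v18,v23,v19) [+-+] → (-1.58479, 0.4664, -0.3938)–(-1.78032, 0.4664, -0.45733)  len=0.2056
  (v19,v23,v24) [+--] → (-1.78032, 0.4664, -0.45733)–(-2.33383, 0.4664, -0.6372)  len=0.5820
  (v19,v24,v15) [+-+] → (-2.33383, 0.4664, -0.6372)–(-2.43593, 0.4664, -0.496631)  len=0.1737
  (v15,v24,v20) [+--] → (-2.43593, 0.4664, -0.496631)–(-2.7968, 0.4664, 0)  len=0.6139

Chained into 2 loop(s):
  loop 1: 10 segments, perimeter = 3.9380
  loop 2: 10 segments, perimeter = 3.9380
Total perimeter = 7.876

loops=2 perimeter=7.876


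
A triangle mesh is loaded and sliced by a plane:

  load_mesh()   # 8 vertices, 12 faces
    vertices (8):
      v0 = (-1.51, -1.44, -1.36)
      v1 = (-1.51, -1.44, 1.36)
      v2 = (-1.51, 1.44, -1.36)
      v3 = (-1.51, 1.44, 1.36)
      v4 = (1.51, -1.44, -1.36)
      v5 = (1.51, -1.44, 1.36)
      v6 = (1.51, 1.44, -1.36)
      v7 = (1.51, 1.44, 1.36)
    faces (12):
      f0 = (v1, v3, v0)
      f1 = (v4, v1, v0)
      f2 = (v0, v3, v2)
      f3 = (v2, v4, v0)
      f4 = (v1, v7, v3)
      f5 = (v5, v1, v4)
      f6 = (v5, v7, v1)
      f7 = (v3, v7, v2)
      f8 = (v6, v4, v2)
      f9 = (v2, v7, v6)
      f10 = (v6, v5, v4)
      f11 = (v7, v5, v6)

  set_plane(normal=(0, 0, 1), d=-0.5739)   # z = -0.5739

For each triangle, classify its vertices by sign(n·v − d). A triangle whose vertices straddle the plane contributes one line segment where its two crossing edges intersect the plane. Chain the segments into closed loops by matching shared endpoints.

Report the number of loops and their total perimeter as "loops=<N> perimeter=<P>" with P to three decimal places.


Straddling triangles (8 of 12):
  (v1,v3,v0) [++-] → (-1.51, -0.607659, -0.5739)–(-1.51, -1.44, -0.5739)  len=0.8323
  (v4,v1,v0) [-+-] → (0.637198, -1.44, -0.5739)–(-1.51, -1.44, -0.5739)  len=2.1472
  (v0,v3,v2) [-+-] → (-1.51, -0.607659, -0.5739)–(-1.51, 1.44, -0.5739)  len=2.0477
  (v5,v1,v4) [++-] → (0.637198, -1.44, -0.5739)–(1.51, -1.44, -0.5739)  len=0.8728
  (v3,v7,v2) [++-] → (-0.637198, 1.44, -0.5739)–(-1.51, 1.44, -0.5739)  len=0.8728
  (v2,v7,v6) [-+-] → (-0.637198, 1.44, -0.5739)–(1.51, 1.44, -0.5739)  len=2.1472
  (v6,v5,v4) [-+-] → (1.51, 0.607659, -0.5739)–(1.51, -1.44, -0.5739)  len=2.0477
  (v7,v5,v6) [++-] → (1.51, 0.607659, -0.5739)–(1.51, 1.44, -0.5739)  len=0.8323

Chained into 1 loop(s):
  loop 1: 8 segments, perimeter = 11.8000
Total perimeter = 11.800

loops=1 perimeter=11.800


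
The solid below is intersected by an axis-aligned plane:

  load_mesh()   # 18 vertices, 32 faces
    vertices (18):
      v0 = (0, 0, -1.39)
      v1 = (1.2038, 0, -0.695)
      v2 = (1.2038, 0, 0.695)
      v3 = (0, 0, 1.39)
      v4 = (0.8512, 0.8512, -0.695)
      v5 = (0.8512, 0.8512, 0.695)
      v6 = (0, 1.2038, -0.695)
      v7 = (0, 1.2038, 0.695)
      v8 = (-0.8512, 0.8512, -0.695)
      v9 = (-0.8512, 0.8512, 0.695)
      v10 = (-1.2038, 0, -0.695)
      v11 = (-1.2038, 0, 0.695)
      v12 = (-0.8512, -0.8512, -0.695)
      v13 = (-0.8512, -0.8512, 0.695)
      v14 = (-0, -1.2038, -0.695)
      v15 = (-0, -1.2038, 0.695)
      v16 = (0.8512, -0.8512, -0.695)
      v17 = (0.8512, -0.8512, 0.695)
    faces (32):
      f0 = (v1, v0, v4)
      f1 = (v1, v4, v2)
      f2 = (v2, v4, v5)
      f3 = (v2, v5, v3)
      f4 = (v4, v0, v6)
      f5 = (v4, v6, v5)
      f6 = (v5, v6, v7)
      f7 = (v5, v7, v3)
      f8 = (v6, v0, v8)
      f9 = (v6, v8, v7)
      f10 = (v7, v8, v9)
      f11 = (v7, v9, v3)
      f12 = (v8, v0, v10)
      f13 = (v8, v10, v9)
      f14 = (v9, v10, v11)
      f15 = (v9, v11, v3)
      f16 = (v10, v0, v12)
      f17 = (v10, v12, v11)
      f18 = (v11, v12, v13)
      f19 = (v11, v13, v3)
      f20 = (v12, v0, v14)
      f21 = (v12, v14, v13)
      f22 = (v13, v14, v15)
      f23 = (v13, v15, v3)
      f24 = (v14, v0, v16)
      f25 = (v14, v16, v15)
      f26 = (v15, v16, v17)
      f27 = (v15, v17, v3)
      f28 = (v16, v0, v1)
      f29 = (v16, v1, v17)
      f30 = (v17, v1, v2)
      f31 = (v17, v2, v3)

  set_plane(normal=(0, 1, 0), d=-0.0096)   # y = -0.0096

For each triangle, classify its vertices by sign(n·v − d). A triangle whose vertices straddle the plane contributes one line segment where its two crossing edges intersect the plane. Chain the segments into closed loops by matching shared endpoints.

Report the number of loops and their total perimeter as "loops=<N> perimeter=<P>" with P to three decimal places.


Straddling triangles (12 of 32):
  (v10,v0,v12) [++-] → (-0.0096, -0.0096, -1.38216)–(-1.19982, -0.0096, -0.695)  len=1.3743
  (v10,v12,v11) [+-+] → (-1.19982, -0.0096, -0.695)–(-1.19982, -0.0096, 0.679323)  len=1.3743
  (v11,v12,v13) [+--] → (-1.19982, -0.0096, 0.679323)–(-1.19982, -0.0096, 0.695)  len=0.0157
  (v11,v13,v3) [+-+] → (-1.19982, -0.0096, 0.695)–(-0.0096, -0.0096, 1.38216)  len=1.3743
  (v12,v0,v14) [-+-] → (-0.0096, -0.0096, -1.38216)–(0, -0.0096, -1.38446)  len=0.0099
  (v13,v15,v3) [--+] → (0, -0.0096, 1.38446)–(-0.0096, -0.0096, 1.38216)  len=0.0099
  (v14,v0,v16) [-+-] → (0, -0.0096, -1.38446)–(0.0096, -0.0096, -1.38216)  len=0.0099
  (v15,v17,v3) [--+] → (0.0096, -0.0096, 1.38216)–(0, -0.0096, 1.38446)  len=0.0099
  (v16,v0,v1) [-++] → (0.0096, -0.0096, -1.38216)–(1.19982, -0.0096, -0.695)  len=1.3743
  (v16,v1,v17) [-+-] → (1.19982, -0.0096, -0.695)–(1.19982, -0.0096, -0.679323)  len=0.0157
  (v17,v1,v2) [-++] → (1.19982, -0.0096, -0.679323)–(1.19982, -0.0096, 0.695)  len=1.3743
  (v17,v2,v3) [-++] → (1.19982, -0.0096, 0.695)–(0.0096, -0.0096, 1.38216)  len=1.3743

Chained into 1 loop(s):
  loop 1: 12 segments, perimeter = 8.3169
Total perimeter = 8.317

loops=1 perimeter=8.317


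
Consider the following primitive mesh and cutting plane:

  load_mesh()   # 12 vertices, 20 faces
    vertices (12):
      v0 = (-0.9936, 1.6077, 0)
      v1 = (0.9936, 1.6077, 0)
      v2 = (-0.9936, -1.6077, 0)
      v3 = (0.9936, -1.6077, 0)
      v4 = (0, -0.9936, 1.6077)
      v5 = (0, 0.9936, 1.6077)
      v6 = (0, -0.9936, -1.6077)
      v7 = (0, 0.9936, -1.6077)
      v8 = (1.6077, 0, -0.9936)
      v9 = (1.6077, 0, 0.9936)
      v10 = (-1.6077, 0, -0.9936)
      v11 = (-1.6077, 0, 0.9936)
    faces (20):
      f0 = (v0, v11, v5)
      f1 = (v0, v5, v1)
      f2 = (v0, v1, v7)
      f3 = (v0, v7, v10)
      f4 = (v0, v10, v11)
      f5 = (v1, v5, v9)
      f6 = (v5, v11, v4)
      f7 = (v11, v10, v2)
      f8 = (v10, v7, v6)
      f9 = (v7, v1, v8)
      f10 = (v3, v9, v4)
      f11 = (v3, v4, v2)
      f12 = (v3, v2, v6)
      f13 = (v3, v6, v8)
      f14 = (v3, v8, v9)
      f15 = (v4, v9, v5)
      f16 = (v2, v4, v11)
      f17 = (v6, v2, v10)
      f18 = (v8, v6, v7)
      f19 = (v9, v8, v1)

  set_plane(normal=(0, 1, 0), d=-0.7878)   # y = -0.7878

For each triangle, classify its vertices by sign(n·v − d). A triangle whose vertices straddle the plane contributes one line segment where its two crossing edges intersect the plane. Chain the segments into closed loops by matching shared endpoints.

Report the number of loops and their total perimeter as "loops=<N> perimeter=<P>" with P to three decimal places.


loops=1 perimeter=8.961

Straddling triangles (10 of 20):
  (v5,v11,v4) [++-] → (-0.332996, -0.7878, 1.4805)–(0, -0.7878, 1.6077)  len=0.3565
  (v11,v10,v2) [++-] → (-1.30678, -0.7878, -0.506719)–(-1.30678, -0.7878, 0.506719)  len=1.0134
  (v10,v7,v6) [++-] → (0, -0.7878, -1.6077)–(-0.332996, -0.7878, -1.4805)  len=0.3565
  (v3,v9,v4) [-+-] → (1.30678, -0.7878, 0.506719)–(0.332996, -0.7878, 1.4805)  len=1.3771
  (v3,v6,v8) [--+] → (0.332996, -0.7878, -1.4805)–(1.30678, -0.7878, -0.506719)  len=1.3771
  (v3,v8,v9) [-++] → (1.30678, -0.7878, -0.506719)–(1.30678, -0.7878, 0.506719)  len=1.0134
  (v4,v9,v5) [-++] → (0.332996, -0.7878, 1.4805)–(0, -0.7878, 1.6077)  len=0.3565
  (v2,v4,v11) [--+] → (-0.332996, -0.7878, 1.4805)–(-1.30678, -0.7878, 0.506719)  len=1.3771
  (v6,v2,v10) [--+] → (-1.30678, -0.7878, -0.506719)–(-0.332996, -0.7878, -1.4805)  len=1.3771
  (v8,v6,v7) [+-+] → (0.332996, -0.7878, -1.4805)–(0, -0.7878, -1.6077)  len=0.3565

Chained into 1 loop(s):
  loop 1: 10 segments, perimeter = 8.9613
Total perimeter = 8.961


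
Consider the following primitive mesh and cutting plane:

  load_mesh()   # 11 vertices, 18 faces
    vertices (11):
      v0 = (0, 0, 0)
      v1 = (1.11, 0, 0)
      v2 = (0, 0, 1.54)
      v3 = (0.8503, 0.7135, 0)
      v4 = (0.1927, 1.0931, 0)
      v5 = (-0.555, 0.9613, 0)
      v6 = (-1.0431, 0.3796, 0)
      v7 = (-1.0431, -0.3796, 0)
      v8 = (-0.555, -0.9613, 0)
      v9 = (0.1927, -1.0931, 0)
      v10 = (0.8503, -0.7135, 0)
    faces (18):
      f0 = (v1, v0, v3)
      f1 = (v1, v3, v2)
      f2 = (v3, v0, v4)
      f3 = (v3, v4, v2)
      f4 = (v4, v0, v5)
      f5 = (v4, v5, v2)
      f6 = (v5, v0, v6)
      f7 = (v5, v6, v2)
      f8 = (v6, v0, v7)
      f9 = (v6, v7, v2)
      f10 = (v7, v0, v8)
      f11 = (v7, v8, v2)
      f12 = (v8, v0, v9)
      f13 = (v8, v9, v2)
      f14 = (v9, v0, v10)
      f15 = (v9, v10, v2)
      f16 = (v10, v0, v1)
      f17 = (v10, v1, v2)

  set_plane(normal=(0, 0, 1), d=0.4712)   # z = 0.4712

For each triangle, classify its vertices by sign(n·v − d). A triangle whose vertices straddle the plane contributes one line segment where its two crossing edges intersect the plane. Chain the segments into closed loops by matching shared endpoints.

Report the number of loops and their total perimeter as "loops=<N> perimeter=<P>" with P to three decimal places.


Straddling triangles (9 of 18):
  (v1,v3,v2) [--+] → (0.59013, 0.495188, 0.4712)–(0.770369, 0, 0.4712)  len=0.5270
  (v3,v4,v2) [--+] → (0.133739, 0.75864, 0.4712)–(0.59013, 0.495188, 0.4712)  len=0.5270
  (v4,v5,v2) [--+] → (-0.385184, 0.667167, 0.4712)–(0.133739, 0.75864, 0.4712)  len=0.5269
  (v5,v6,v2) [--+] → (-0.723938, 0.263452, 0.4712)–(-0.385184, 0.667167, 0.4712)  len=0.5270
  (v6,v7,v2) [--+] → (-0.723938, -0.263452, 0.4712)–(-0.723938, 0.263452, 0.4712)  len=0.5269
  (v7,v8,v2) [--+] → (-0.385184, -0.667167, 0.4712)–(-0.723938, -0.263452, 0.4712)  len=0.5270
  (v8,v9,v2) [--+] → (0.133739, -0.75864, 0.4712)–(-0.385184, -0.667167, 0.4712)  len=0.5269
  (v9,v10,v2) [--+] → (0.59013, -0.495188, 0.4712)–(0.133739, -0.75864, 0.4712)  len=0.5270
  (v10,v1,v2) [--+] → (0.770369, 0, 0.4712)–(0.59013, -0.495188, 0.4712)  len=0.5270

Chained into 1 loop(s):
  loop 1: 9 segments, perimeter = 4.7427
Total perimeter = 4.743

loops=1 perimeter=4.743


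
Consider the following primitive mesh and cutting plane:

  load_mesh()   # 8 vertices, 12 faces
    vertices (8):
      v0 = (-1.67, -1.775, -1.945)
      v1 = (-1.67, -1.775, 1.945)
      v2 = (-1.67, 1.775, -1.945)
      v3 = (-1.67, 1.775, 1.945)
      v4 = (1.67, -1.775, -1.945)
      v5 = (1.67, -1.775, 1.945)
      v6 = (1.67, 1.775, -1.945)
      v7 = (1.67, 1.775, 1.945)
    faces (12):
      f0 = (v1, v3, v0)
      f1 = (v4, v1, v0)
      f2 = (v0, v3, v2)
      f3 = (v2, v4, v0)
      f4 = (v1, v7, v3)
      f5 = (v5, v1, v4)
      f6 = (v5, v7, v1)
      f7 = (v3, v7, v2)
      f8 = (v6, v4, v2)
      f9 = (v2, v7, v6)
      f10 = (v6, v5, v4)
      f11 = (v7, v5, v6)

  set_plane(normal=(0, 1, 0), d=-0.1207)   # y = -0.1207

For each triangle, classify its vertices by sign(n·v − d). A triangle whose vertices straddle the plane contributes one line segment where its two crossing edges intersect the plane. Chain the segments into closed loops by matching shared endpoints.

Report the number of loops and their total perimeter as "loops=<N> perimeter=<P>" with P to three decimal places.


Straddling triangles (8 of 12):
  (v1,v3,v0) [-+-] → (-1.67, -0.1207, 1.945)–(-1.67, -0.1207, -0.13226)  len=2.0773
  (v0,v3,v2) [-++] → (-1.67, -0.1207, -0.13226)–(-1.67, -0.1207, -1.945)  len=1.8127
  (v2,v4,v0) [+--] → (0.11356, -0.1207, -1.945)–(-1.67, -0.1207, -1.945)  len=1.7836
  (v1,v7,v3) [-++] → (-0.11356, -0.1207, 1.945)–(-1.67, -0.1207, 1.945)  len=1.5564
  (v5,v7,v1) [-+-] → (1.67, -0.1207, 1.945)–(-0.11356, -0.1207, 1.945)  len=1.7836
  (v6,v4,v2) [+-+] → (1.67, -0.1207, -1.945)–(0.11356, -0.1207, -1.945)  len=1.5564
  (v6,v5,v4) [+--] → (1.67, -0.1207, 0.13226)–(1.67, -0.1207, -1.945)  len=2.0773
  (v7,v5,v6) [+-+] → (1.67, -0.1207, 1.945)–(1.67, -0.1207, 0.13226)  len=1.8127

Chained into 1 loop(s):
  loop 1: 8 segments, perimeter = 14.4600
Total perimeter = 14.460

loops=1 perimeter=14.460


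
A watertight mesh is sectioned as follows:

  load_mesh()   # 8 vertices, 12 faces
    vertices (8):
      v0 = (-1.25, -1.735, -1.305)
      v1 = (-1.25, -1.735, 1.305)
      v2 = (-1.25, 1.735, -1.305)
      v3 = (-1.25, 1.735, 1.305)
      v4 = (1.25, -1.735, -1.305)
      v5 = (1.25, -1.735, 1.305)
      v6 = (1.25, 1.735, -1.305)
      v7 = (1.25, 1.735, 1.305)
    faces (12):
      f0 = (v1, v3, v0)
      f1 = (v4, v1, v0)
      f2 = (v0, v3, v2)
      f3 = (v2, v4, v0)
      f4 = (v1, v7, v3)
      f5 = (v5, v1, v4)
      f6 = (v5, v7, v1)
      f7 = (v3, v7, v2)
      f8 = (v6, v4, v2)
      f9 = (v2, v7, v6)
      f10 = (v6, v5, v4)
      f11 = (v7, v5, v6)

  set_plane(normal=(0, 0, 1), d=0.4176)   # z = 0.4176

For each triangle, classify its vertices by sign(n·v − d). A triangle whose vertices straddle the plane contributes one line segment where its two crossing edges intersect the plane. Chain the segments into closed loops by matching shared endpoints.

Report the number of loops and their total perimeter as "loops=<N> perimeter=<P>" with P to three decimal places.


loops=1 perimeter=11.940

Straddling triangles (8 of 12):
  (v1,v3,v0) [++-] → (-1.25, 0.5552, 0.4176)–(-1.25, -1.735, 0.4176)  len=2.2902
  (v4,v1,v0) [-+-] → (-0.4, -1.735, 0.4176)–(-1.25, -1.735, 0.4176)  len=0.8500
  (v0,v3,v2) [-+-] → (-1.25, 0.5552, 0.4176)–(-1.25, 1.735, 0.4176)  len=1.1798
  (v5,v1,v4) [++-] → (-0.4, -1.735, 0.4176)–(1.25, -1.735, 0.4176)  len=1.6500
  (v3,v7,v2) [++-] → (0.4, 1.735, 0.4176)–(-1.25, 1.735, 0.4176)  len=1.6500
  (v2,v7,v6) [-+-] → (0.4, 1.735, 0.4176)–(1.25, 1.735, 0.4176)  len=0.8500
  (v6,v5,v4) [-+-] → (1.25, -0.5552, 0.4176)–(1.25, -1.735, 0.4176)  len=1.1798
  (v7,v5,v6) [++-] → (1.25, -0.5552, 0.4176)–(1.25, 1.735, 0.4176)  len=2.2902

Chained into 1 loop(s):
  loop 1: 8 segments, perimeter = 11.9400
Total perimeter = 11.940


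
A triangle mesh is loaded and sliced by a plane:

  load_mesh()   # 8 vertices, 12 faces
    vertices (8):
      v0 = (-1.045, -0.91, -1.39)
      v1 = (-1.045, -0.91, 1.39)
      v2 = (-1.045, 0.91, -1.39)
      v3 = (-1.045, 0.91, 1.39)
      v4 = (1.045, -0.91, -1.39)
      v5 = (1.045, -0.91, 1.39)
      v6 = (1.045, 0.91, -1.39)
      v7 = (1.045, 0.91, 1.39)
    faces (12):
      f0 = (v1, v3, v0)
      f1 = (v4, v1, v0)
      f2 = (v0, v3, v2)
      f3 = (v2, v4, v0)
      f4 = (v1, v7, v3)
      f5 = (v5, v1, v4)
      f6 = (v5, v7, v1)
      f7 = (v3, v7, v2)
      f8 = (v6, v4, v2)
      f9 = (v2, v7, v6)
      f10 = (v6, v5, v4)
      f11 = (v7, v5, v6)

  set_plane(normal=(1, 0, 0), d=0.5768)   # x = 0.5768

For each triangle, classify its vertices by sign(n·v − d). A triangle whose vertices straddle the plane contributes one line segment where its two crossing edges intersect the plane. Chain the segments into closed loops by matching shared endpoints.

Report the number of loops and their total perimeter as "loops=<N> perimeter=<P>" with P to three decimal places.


Straddling triangles (8 of 12):
  (v4,v1,v0) [+--] → (0.5768, -0.91, -0.767227)–(0.5768, -0.91, -1.39)  len=0.6228
  (v2,v4,v0) [-+-] → (0.5768, -0.502285, -1.39)–(0.5768, -0.91, -1.39)  len=0.4077
  (v1,v7,v3) [-+-] → (0.5768, 0.502285, 1.39)–(0.5768, 0.91, 1.39)  len=0.4077
  (v5,v1,v4) [+-+] → (0.5768, -0.91, 1.39)–(0.5768, -0.91, -0.767227)  len=2.1572
  (v5,v7,v1) [++-] → (0.5768, 0.502285, 1.39)–(0.5768, -0.91, 1.39)  len=1.4123
  (v3,v7,v2) [-+-] → (0.5768, 0.91, 1.39)–(0.5768, 0.91, 0.767227)  len=0.6228
  (v6,v4,v2) [++-] → (0.5768, -0.502285, -1.39)–(0.5768, 0.91, -1.39)  len=1.4123
  (v2,v7,v6) [-++] → (0.5768, 0.91, 0.767227)–(0.5768, 0.91, -1.39)  len=2.1572

Chained into 1 loop(s):
  loop 1: 8 segments, perimeter = 9.2000
Total perimeter = 9.200

loops=1 perimeter=9.200


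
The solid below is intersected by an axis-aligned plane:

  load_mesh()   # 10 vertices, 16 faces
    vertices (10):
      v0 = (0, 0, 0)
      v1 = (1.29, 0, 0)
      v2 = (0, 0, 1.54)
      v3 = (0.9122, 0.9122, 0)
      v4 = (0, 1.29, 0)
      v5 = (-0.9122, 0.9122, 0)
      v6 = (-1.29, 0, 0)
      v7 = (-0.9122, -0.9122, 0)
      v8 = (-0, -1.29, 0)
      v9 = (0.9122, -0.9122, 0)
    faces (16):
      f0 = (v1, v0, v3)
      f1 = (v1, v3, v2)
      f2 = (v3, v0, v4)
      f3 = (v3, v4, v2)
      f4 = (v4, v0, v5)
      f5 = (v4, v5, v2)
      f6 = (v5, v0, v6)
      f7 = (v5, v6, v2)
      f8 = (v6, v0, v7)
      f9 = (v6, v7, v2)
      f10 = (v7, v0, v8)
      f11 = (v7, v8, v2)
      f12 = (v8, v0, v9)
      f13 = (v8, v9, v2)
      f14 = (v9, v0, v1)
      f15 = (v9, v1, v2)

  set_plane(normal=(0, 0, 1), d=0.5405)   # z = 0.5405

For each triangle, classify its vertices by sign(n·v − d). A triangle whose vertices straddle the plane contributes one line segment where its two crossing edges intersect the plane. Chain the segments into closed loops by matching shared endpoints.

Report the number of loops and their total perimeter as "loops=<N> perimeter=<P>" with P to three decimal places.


loops=1 perimeter=5.126

Straddling triangles (8 of 16):
  (v1,v3,v2) [--+] → (0.592041, 0.592041, 0.5405)–(0.837244, 0, 0.5405)  len=0.6408
  (v3,v4,v2) [--+] → (0, 0.837244, 0.5405)–(0.592041, 0.592041, 0.5405)  len=0.6408
  (v4,v5,v2) [--+] → (-0.592041, 0.592041, 0.5405)–(0, 0.837244, 0.5405)  len=0.6408
  (v5,v6,v2) [--+] → (-0.837244, 0, 0.5405)–(-0.592041, 0.592041, 0.5405)  len=0.6408
  (v6,v7,v2) [--+] → (-0.592041, -0.592041, 0.5405)–(-0.837244, 0, 0.5405)  len=0.6408
  (v7,v8,v2) [--+] → (0, -0.837244, 0.5405)–(-0.592041, -0.592041, 0.5405)  len=0.6408
  (v8,v9,v2) [--+] → (0.592041, -0.592041, 0.5405)–(0, -0.837244, 0.5405)  len=0.6408
  (v9,v1,v2) [--+] → (0.837244, 0, 0.5405)–(0.592041, -0.592041, 0.5405)  len=0.6408

Chained into 1 loop(s):
  loop 1: 8 segments, perimeter = 5.1265
Total perimeter = 5.126


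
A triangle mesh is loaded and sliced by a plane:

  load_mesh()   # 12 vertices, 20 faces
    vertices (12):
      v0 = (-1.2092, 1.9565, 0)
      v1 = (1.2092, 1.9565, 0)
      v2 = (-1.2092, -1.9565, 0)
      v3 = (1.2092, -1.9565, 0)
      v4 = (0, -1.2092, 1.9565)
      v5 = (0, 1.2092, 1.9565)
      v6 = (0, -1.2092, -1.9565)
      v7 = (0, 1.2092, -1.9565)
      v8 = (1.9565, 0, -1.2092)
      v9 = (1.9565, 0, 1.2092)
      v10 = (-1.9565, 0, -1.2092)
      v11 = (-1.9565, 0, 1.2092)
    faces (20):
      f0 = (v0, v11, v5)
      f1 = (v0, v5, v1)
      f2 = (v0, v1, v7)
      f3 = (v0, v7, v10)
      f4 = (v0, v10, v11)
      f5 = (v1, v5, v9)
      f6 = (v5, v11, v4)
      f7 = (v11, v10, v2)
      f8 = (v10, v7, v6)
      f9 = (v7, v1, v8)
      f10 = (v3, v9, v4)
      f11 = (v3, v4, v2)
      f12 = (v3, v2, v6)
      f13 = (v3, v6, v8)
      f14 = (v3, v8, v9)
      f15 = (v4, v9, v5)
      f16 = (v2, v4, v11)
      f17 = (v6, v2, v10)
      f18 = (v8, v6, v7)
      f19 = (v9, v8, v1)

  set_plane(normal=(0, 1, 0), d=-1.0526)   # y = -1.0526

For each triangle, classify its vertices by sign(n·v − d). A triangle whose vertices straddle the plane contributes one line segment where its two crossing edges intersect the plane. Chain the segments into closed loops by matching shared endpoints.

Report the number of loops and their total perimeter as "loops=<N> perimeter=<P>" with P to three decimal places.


Straddling triangles (10 of 20):
  (v5,v11,v4) [++-] → (-0.253381, -1.0526, 1.85972)–(0, -1.0526, 1.9565)  len=0.2712
  (v11,v10,v2) [++-] → (-1.55445, -1.0526, -0.558649)–(-1.55445, -1.0526, 0.558649)  len=1.1173
  (v10,v7,v6) [++-] → (0, -1.0526, -1.9565)–(-0.253381, -1.0526, -1.85972)  len=0.2712
  (v3,v9,v4) [-+-] → (1.55445, -1.0526, 0.558649)–(0.253381, -1.0526, 1.85972)  len=1.8400
  (v3,v6,v8) [--+] → (0.253381, -1.0526, -1.85972)–(1.55445, -1.0526, -0.558649)  len=1.8400
  (v3,v8,v9) [-++] → (1.55445, -1.0526, -0.558649)–(1.55445, -1.0526, 0.558649)  len=1.1173
  (v4,v9,v5) [-++] → (0.253381, -1.0526, 1.85972)–(0, -1.0526, 1.9565)  len=0.2712
  (v2,v4,v11) [--+] → (-0.253381, -1.0526, 1.85972)–(-1.55445, -1.0526, 0.558649)  len=1.8400
  (v6,v2,v10) [--+] → (-1.55445, -1.0526, -0.558649)–(-0.253381, -1.0526, -1.85972)  len=1.8400
  (v8,v6,v7) [+-+] → (0.253381, -1.0526, -1.85972)–(0, -1.0526, -1.9565)  len=0.2712

Chained into 1 loop(s):
  loop 1: 10 segments, perimeter = 10.6795
Total perimeter = 10.680

loops=1 perimeter=10.680


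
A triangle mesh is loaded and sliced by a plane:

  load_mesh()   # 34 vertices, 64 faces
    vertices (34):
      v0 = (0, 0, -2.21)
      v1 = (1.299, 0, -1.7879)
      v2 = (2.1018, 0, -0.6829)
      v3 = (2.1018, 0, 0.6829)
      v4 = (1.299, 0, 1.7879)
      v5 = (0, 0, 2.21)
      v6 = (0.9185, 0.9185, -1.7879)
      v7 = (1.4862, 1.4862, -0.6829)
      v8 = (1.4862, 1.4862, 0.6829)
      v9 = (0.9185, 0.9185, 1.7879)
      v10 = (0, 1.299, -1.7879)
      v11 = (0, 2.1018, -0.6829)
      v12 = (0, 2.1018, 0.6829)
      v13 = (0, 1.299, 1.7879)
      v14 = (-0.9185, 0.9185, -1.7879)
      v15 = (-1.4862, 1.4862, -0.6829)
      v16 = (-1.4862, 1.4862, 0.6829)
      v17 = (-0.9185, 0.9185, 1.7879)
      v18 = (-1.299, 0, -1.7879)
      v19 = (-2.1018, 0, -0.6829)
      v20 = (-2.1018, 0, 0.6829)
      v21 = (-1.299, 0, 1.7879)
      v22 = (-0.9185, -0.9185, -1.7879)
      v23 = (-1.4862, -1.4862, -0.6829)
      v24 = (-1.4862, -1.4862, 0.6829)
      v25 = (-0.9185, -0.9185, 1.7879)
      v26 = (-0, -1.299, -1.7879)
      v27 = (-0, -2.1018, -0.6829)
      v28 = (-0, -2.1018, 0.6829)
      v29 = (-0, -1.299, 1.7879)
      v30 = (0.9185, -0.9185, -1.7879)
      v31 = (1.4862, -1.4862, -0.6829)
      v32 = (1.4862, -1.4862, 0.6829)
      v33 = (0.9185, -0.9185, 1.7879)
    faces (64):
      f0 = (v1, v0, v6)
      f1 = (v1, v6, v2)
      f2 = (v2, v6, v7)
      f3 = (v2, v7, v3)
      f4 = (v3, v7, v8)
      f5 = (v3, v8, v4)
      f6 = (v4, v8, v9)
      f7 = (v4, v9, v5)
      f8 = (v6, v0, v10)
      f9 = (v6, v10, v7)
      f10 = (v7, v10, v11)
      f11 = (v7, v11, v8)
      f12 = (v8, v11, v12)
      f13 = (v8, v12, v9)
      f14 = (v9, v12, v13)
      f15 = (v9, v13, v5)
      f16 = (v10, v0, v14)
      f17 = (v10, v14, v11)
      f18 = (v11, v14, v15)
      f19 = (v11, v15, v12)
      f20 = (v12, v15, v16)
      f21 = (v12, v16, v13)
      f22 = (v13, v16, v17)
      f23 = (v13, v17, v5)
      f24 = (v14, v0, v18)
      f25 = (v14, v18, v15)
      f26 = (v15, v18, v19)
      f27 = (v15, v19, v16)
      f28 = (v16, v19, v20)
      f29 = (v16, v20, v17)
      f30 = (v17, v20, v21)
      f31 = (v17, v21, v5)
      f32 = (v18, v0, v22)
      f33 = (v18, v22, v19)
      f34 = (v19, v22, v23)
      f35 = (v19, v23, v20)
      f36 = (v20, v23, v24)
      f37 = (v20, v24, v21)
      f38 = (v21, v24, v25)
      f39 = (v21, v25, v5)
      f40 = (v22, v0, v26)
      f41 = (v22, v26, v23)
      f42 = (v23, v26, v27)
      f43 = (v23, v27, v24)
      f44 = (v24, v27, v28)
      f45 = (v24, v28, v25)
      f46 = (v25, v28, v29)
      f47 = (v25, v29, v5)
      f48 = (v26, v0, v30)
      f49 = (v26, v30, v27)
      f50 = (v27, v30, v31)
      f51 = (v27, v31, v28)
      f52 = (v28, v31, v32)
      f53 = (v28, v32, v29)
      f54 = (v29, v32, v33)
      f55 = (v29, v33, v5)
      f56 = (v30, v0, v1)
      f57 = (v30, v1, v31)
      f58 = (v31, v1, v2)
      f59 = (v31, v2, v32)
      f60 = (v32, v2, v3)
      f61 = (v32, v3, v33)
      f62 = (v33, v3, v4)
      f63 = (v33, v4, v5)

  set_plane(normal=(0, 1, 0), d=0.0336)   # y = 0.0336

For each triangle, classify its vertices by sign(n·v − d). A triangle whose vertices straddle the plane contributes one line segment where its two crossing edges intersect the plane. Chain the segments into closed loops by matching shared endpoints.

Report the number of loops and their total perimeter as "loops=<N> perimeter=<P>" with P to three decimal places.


Straddling triangles (20 of 64):
  (v1,v0,v6) [--+] → (0.0336, 0.0336, -2.19456)–(1.28508, 0.0336, -1.7879)  len=1.3159
  (v1,v6,v2) [-+-] → (1.28508, 0.0336, -1.7879)–(2.05851, 0.0336, -0.723322)  len=1.3159
  (v2,v6,v7) [-++] → (2.05851, 0.0336, -0.723322)–(2.08788, 0.0336, -0.6829)  len=0.0500
  (v2,v7,v3) [-+-] → (2.08788, 0.0336, -0.6829)–(2.08788, 0.0336, 0.652022)  len=1.3349
  (v3,v7,v8) [-++] → (2.08788, 0.0336, 0.652022)–(2.08788, 0.0336, 0.6829)  len=0.0309
  (v3,v8,v4) [-+-] → (2.08788, 0.0336, 0.6829)–(1.30323, 0.0336, 1.76292)  len=1.3350
  (v4,v8,v9) [-++] → (1.30323, 0.0336, 1.76292)–(1.28508, 0.0336, 1.7879)  len=0.0309
  (v4,v9,v5) [-+-] → (1.28508, 0.0336, 1.7879)–(0.0336, 0.0336, 2.19456)  len=1.3159
  (v6,v0,v10) [+-+] → (0.0336, 0.0336, -2.19456)–(0, 0.0336, -2.19908)  len=0.0339
  (v9,v13,v5) [++-] → (0, 0.0336, 2.19908)–(0.0336, 0.0336, 2.19456)  len=0.0339
  (v10,v0,v14) [+-+] → (0, 0.0336, -2.19908)–(-0.0336, 0.0336, -2.19456)  len=0.0339
  (v13,v17,v5) [++-] → (-0.0336, 0.0336, 2.19456)–(0, 0.0336, 2.19908)  len=0.0339
  (v14,v0,v18) [+--] → (-0.0336, 0.0336, -2.19456)–(-1.28508, 0.0336, -1.7879)  len=1.3159
  (v14,v18,v15) [+-+] → (-1.28508, 0.0336, -1.7879)–(-1.30323, 0.0336, -1.76292)  len=0.0309
  (v15,v18,v19) [+--] → (-1.30323, 0.0336, -1.76292)–(-2.08788, 0.0336, -0.6829)  len=1.3350
  (v15,v19,v16) [+-+] → (-2.08788, 0.0336, -0.6829)–(-2.08788, 0.0336, -0.652022)  len=0.0309
  (v16,v19,v20) [+--] → (-2.08788, 0.0336, -0.652022)–(-2.08788, 0.0336, 0.6829)  len=1.3349
  (v16,v20,v17) [+-+] → (-2.08788, 0.0336, 0.6829)–(-2.05851, 0.0336, 0.723322)  len=0.0500
  (v17,v20,v21) [+--] → (-2.05851, 0.0336, 0.723322)–(-1.28508, 0.0336, 1.7879)  len=1.3159
  (v17,v21,v5) [+--] → (-1.28508, 0.0336, 1.7879)–(-0.0336, 0.0336, 2.19456)  len=1.3159

Chained into 1 loop(s):
  loop 1: 20 segments, perimeter = 13.5941
Total perimeter = 13.594

loops=1 perimeter=13.594


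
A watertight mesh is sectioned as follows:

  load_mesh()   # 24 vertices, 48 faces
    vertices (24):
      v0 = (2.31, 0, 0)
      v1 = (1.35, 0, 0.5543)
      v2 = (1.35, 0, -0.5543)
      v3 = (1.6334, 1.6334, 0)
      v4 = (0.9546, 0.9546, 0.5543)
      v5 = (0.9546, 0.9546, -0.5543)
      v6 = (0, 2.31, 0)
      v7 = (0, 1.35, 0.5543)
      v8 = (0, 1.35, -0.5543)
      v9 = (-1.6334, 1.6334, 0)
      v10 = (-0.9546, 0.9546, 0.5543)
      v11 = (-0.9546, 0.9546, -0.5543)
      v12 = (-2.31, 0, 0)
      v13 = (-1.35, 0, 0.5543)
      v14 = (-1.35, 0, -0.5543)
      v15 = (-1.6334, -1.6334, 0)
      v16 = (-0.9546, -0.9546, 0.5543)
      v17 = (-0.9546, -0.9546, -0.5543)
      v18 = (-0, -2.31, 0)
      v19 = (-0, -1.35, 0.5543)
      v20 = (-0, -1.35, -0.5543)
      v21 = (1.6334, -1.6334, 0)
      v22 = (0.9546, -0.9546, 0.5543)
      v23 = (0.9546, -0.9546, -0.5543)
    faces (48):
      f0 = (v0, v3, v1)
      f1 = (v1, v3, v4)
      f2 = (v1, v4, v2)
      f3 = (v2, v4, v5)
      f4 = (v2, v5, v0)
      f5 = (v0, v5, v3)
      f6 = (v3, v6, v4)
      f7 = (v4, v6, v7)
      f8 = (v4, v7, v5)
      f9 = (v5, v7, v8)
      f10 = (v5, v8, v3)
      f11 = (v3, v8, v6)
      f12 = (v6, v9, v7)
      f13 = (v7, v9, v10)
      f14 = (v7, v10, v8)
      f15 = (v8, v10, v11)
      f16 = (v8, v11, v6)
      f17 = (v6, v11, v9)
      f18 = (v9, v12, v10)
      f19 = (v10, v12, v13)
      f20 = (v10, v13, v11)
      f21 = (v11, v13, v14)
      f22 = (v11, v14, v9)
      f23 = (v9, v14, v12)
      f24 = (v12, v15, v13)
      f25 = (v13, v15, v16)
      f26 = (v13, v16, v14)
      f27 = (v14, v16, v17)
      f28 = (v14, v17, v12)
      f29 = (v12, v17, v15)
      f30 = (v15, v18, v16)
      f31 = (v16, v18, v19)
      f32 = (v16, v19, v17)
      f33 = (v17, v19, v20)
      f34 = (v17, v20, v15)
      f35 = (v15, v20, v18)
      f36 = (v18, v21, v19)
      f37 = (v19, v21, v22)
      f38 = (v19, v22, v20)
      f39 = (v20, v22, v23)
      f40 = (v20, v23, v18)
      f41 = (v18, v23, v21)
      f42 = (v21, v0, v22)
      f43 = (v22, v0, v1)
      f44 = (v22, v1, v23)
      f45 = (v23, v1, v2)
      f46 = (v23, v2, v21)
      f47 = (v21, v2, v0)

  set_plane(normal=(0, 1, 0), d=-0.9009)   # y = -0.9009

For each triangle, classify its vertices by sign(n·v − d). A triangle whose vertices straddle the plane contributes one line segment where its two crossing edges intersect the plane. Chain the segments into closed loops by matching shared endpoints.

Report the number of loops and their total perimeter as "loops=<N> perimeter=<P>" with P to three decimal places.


Straddling triangles (12 of 48):
  (v12,v15,v13) [+-+] → (-1.93682, -0.9009, 0)–(-1.50631, -0.9009, 0.248576)  len=0.4971
  (v13,v15,v16) [+--] → (-1.50631, -0.9009, 0.248576)–(-0.976843, -0.9009, 0.5543)  len=0.6114
  (v13,v16,v14) [+-+] → (-0.976843, -0.9009, 0.5543)–(-0.976843, -0.9009, 0.491937)  len=0.0624
  (v14,v16,v17) [+--] → (-0.976843, -0.9009, 0.491937)–(-0.976843, -0.9009, -0.5543)  len=1.0462
  (v14,v17,v12) [+-+] → (-0.976843, -0.9009, -0.5543)–(-1.03085, -0.9009, -0.523118)  len=0.0624
  (v12,v17,v15) [+--] → (-1.03085, -0.9009, -0.523118)–(-1.93682, -0.9009, 0)  len=1.0462
  (v21,v0,v22) [-+-] → (1.93682, -0.9009, 0)–(1.03085, -0.9009, 0.523118)  len=1.0462
  (v22,v0,v1) [-++] → (1.03085, -0.9009, 0.523118)–(0.976843, -0.9009, 0.5543)  len=0.0624
  (v22,v1,v23) [-+-] → (0.976843, -0.9009, 0.5543)–(0.976843, -0.9009, -0.491937)  len=1.0462
  (v23,v1,v2) [-++] → (0.976843, -0.9009, -0.491937)–(0.976843, -0.9009, -0.5543)  len=0.0624
  (v23,v2,v21) [-+-] → (0.976843, -0.9009, -0.5543)–(1.50631, -0.9009, -0.248576)  len=0.6114
  (v21,v2,v0) [-++] → (1.50631, -0.9009, -0.248576)–(1.93682, -0.9009, 0)  len=0.4971

Chained into 2 loop(s):
  loop 1: 6 segments, perimeter = 3.3256
  loop 2: 6 segments, perimeter = 3.3256
Total perimeter = 6.651

loops=2 perimeter=6.651
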